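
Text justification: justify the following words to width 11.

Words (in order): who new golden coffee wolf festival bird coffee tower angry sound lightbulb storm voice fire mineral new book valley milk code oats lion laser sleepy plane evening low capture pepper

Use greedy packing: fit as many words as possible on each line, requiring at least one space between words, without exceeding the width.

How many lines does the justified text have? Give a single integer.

Answer: 20

Derivation:
Line 1: ['who', 'new'] (min_width=7, slack=4)
Line 2: ['golden'] (min_width=6, slack=5)
Line 3: ['coffee', 'wolf'] (min_width=11, slack=0)
Line 4: ['festival'] (min_width=8, slack=3)
Line 5: ['bird', 'coffee'] (min_width=11, slack=0)
Line 6: ['tower', 'angry'] (min_width=11, slack=0)
Line 7: ['sound'] (min_width=5, slack=6)
Line 8: ['lightbulb'] (min_width=9, slack=2)
Line 9: ['storm', 'voice'] (min_width=11, slack=0)
Line 10: ['fire'] (min_width=4, slack=7)
Line 11: ['mineral', 'new'] (min_width=11, slack=0)
Line 12: ['book', 'valley'] (min_width=11, slack=0)
Line 13: ['milk', 'code'] (min_width=9, slack=2)
Line 14: ['oats', 'lion'] (min_width=9, slack=2)
Line 15: ['laser'] (min_width=5, slack=6)
Line 16: ['sleepy'] (min_width=6, slack=5)
Line 17: ['plane'] (min_width=5, slack=6)
Line 18: ['evening', 'low'] (min_width=11, slack=0)
Line 19: ['capture'] (min_width=7, slack=4)
Line 20: ['pepper'] (min_width=6, slack=5)
Total lines: 20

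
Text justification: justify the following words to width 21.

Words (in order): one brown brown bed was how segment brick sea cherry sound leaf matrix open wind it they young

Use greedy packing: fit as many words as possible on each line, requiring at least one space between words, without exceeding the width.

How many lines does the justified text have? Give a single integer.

Answer: 5

Derivation:
Line 1: ['one', 'brown', 'brown', 'bed'] (min_width=19, slack=2)
Line 2: ['was', 'how', 'segment', 'brick'] (min_width=21, slack=0)
Line 3: ['sea', 'cherry', 'sound', 'leaf'] (min_width=21, slack=0)
Line 4: ['matrix', 'open', 'wind', 'it'] (min_width=19, slack=2)
Line 5: ['they', 'young'] (min_width=10, slack=11)
Total lines: 5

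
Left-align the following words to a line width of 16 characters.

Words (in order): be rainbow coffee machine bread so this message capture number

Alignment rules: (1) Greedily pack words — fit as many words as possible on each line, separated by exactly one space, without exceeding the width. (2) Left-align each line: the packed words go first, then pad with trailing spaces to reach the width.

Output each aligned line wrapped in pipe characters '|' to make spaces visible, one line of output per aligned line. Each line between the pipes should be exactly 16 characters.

Line 1: ['be', 'rainbow'] (min_width=10, slack=6)
Line 2: ['coffee', 'machine'] (min_width=14, slack=2)
Line 3: ['bread', 'so', 'this'] (min_width=13, slack=3)
Line 4: ['message', 'capture'] (min_width=15, slack=1)
Line 5: ['number'] (min_width=6, slack=10)

Answer: |be rainbow      |
|coffee machine  |
|bread so this   |
|message capture |
|number          |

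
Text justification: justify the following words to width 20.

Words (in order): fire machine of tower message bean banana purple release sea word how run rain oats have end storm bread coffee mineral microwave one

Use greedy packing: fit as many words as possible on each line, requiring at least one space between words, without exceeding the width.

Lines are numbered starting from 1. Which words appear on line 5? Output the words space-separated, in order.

Line 1: ['fire', 'machine', 'of'] (min_width=15, slack=5)
Line 2: ['tower', 'message', 'bean'] (min_width=18, slack=2)
Line 3: ['banana', 'purple'] (min_width=13, slack=7)
Line 4: ['release', 'sea', 'word', 'how'] (min_width=20, slack=0)
Line 5: ['run', 'rain', 'oats', 'have'] (min_width=18, slack=2)
Line 6: ['end', 'storm', 'bread'] (min_width=15, slack=5)
Line 7: ['coffee', 'mineral'] (min_width=14, slack=6)
Line 8: ['microwave', 'one'] (min_width=13, slack=7)

Answer: run rain oats have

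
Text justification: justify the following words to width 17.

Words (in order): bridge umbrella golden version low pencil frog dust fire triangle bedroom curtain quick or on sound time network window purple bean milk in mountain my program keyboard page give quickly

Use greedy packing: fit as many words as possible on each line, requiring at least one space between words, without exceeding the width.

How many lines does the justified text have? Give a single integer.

Answer: 12

Derivation:
Line 1: ['bridge', 'umbrella'] (min_width=15, slack=2)
Line 2: ['golden', 'version'] (min_width=14, slack=3)
Line 3: ['low', 'pencil', 'frog'] (min_width=15, slack=2)
Line 4: ['dust', 'fire'] (min_width=9, slack=8)
Line 5: ['triangle', 'bedroom'] (min_width=16, slack=1)
Line 6: ['curtain', 'quick', 'or'] (min_width=16, slack=1)
Line 7: ['on', 'sound', 'time'] (min_width=13, slack=4)
Line 8: ['network', 'window'] (min_width=14, slack=3)
Line 9: ['purple', 'bean', 'milk'] (min_width=16, slack=1)
Line 10: ['in', 'mountain', 'my'] (min_width=14, slack=3)
Line 11: ['program', 'keyboard'] (min_width=16, slack=1)
Line 12: ['page', 'give', 'quickly'] (min_width=17, slack=0)
Total lines: 12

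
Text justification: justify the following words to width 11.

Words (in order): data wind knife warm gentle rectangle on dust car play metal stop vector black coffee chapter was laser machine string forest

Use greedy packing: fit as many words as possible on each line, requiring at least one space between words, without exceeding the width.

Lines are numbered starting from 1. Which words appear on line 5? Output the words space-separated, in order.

Answer: on dust car

Derivation:
Line 1: ['data', 'wind'] (min_width=9, slack=2)
Line 2: ['knife', 'warm'] (min_width=10, slack=1)
Line 3: ['gentle'] (min_width=6, slack=5)
Line 4: ['rectangle'] (min_width=9, slack=2)
Line 5: ['on', 'dust', 'car'] (min_width=11, slack=0)
Line 6: ['play', 'metal'] (min_width=10, slack=1)
Line 7: ['stop', 'vector'] (min_width=11, slack=0)
Line 8: ['black'] (min_width=5, slack=6)
Line 9: ['coffee'] (min_width=6, slack=5)
Line 10: ['chapter', 'was'] (min_width=11, slack=0)
Line 11: ['laser'] (min_width=5, slack=6)
Line 12: ['machine'] (min_width=7, slack=4)
Line 13: ['string'] (min_width=6, slack=5)
Line 14: ['forest'] (min_width=6, slack=5)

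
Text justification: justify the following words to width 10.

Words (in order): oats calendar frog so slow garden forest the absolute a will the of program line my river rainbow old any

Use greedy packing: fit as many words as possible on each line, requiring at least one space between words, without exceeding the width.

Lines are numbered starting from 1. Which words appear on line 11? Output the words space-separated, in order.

Answer: river

Derivation:
Line 1: ['oats'] (min_width=4, slack=6)
Line 2: ['calendar'] (min_width=8, slack=2)
Line 3: ['frog', 'so'] (min_width=7, slack=3)
Line 4: ['slow'] (min_width=4, slack=6)
Line 5: ['garden'] (min_width=6, slack=4)
Line 6: ['forest', 'the'] (min_width=10, slack=0)
Line 7: ['absolute', 'a'] (min_width=10, slack=0)
Line 8: ['will', 'the'] (min_width=8, slack=2)
Line 9: ['of', 'program'] (min_width=10, slack=0)
Line 10: ['line', 'my'] (min_width=7, slack=3)
Line 11: ['river'] (min_width=5, slack=5)
Line 12: ['rainbow'] (min_width=7, slack=3)
Line 13: ['old', 'any'] (min_width=7, slack=3)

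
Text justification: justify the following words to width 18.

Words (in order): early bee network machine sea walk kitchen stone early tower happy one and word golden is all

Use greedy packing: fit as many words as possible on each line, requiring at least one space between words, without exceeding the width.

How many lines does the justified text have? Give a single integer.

Line 1: ['early', 'bee', 'network'] (min_width=17, slack=1)
Line 2: ['machine', 'sea', 'walk'] (min_width=16, slack=2)
Line 3: ['kitchen', 'stone'] (min_width=13, slack=5)
Line 4: ['early', 'tower', 'happy'] (min_width=17, slack=1)
Line 5: ['one', 'and', 'word'] (min_width=12, slack=6)
Line 6: ['golden', 'is', 'all'] (min_width=13, slack=5)
Total lines: 6

Answer: 6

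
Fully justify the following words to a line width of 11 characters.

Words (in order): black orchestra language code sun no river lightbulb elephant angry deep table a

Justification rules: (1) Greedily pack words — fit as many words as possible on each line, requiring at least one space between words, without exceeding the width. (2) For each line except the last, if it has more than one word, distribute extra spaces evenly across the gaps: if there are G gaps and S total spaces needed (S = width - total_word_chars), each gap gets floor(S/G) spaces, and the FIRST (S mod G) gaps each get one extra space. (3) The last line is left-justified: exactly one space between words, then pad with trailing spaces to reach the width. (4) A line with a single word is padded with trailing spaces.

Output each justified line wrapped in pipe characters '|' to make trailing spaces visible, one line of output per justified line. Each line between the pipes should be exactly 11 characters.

Answer: |black      |
|orchestra  |
|language   |
|code sun no|
|river      |
|lightbulb  |
|elephant   |
|angry  deep|
|table a    |

Derivation:
Line 1: ['black'] (min_width=5, slack=6)
Line 2: ['orchestra'] (min_width=9, slack=2)
Line 3: ['language'] (min_width=8, slack=3)
Line 4: ['code', 'sun', 'no'] (min_width=11, slack=0)
Line 5: ['river'] (min_width=5, slack=6)
Line 6: ['lightbulb'] (min_width=9, slack=2)
Line 7: ['elephant'] (min_width=8, slack=3)
Line 8: ['angry', 'deep'] (min_width=10, slack=1)
Line 9: ['table', 'a'] (min_width=7, slack=4)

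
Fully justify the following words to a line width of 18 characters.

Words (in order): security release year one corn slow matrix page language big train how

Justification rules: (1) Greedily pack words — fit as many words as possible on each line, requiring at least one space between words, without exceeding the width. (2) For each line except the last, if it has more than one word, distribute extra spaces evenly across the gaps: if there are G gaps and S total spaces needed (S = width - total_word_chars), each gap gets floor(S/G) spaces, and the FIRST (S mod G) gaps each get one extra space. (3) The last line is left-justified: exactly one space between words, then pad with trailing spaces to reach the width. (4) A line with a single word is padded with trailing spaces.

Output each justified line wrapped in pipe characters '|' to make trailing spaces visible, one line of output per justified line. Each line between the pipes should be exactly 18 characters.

Answer: |security   release|
|year one corn slow|
|matrix        page|
|language big train|
|how               |

Derivation:
Line 1: ['security', 'release'] (min_width=16, slack=2)
Line 2: ['year', 'one', 'corn', 'slow'] (min_width=18, slack=0)
Line 3: ['matrix', 'page'] (min_width=11, slack=7)
Line 4: ['language', 'big', 'train'] (min_width=18, slack=0)
Line 5: ['how'] (min_width=3, slack=15)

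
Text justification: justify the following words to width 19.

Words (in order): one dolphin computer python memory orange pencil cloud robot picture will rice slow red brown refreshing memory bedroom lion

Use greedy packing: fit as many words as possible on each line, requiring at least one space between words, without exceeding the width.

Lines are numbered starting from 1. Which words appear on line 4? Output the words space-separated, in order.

Answer: pencil cloud robot

Derivation:
Line 1: ['one', 'dolphin'] (min_width=11, slack=8)
Line 2: ['computer', 'python'] (min_width=15, slack=4)
Line 3: ['memory', 'orange'] (min_width=13, slack=6)
Line 4: ['pencil', 'cloud', 'robot'] (min_width=18, slack=1)
Line 5: ['picture', 'will', 'rice'] (min_width=17, slack=2)
Line 6: ['slow', 'red', 'brown'] (min_width=14, slack=5)
Line 7: ['refreshing', 'memory'] (min_width=17, slack=2)
Line 8: ['bedroom', 'lion'] (min_width=12, slack=7)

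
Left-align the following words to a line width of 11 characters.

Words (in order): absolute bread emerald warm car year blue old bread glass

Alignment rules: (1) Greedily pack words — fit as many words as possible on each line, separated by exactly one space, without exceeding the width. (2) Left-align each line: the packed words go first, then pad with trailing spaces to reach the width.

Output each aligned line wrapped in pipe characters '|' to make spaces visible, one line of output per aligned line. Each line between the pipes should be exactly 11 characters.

Answer: |absolute   |
|bread      |
|emerald    |
|warm car   |
|year blue  |
|old bread  |
|glass      |

Derivation:
Line 1: ['absolute'] (min_width=8, slack=3)
Line 2: ['bread'] (min_width=5, slack=6)
Line 3: ['emerald'] (min_width=7, slack=4)
Line 4: ['warm', 'car'] (min_width=8, slack=3)
Line 5: ['year', 'blue'] (min_width=9, slack=2)
Line 6: ['old', 'bread'] (min_width=9, slack=2)
Line 7: ['glass'] (min_width=5, slack=6)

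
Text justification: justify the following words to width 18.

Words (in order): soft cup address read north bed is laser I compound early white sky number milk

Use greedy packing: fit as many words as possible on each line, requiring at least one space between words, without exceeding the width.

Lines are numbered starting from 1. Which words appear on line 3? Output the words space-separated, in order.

Answer: laser I compound

Derivation:
Line 1: ['soft', 'cup', 'address'] (min_width=16, slack=2)
Line 2: ['read', 'north', 'bed', 'is'] (min_width=17, slack=1)
Line 3: ['laser', 'I', 'compound'] (min_width=16, slack=2)
Line 4: ['early', 'white', 'sky'] (min_width=15, slack=3)
Line 5: ['number', 'milk'] (min_width=11, slack=7)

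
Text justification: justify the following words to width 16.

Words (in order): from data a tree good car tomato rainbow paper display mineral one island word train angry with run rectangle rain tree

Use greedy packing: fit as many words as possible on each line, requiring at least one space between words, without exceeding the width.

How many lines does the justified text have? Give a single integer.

Answer: 8

Derivation:
Line 1: ['from', 'data', 'a', 'tree'] (min_width=16, slack=0)
Line 2: ['good', 'car', 'tomato'] (min_width=15, slack=1)
Line 3: ['rainbow', 'paper'] (min_width=13, slack=3)
Line 4: ['display', 'mineral'] (min_width=15, slack=1)
Line 5: ['one', 'island', 'word'] (min_width=15, slack=1)
Line 6: ['train', 'angry', 'with'] (min_width=16, slack=0)
Line 7: ['run', 'rectangle'] (min_width=13, slack=3)
Line 8: ['rain', 'tree'] (min_width=9, slack=7)
Total lines: 8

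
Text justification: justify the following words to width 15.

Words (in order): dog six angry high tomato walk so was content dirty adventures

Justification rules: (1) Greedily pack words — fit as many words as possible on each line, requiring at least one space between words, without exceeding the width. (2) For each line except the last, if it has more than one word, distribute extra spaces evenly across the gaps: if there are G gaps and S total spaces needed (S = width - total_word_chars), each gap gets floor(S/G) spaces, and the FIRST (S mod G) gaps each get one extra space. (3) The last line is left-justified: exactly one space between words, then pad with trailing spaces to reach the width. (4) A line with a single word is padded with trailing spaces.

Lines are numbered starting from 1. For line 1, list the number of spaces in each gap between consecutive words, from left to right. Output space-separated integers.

Line 1: ['dog', 'six', 'angry'] (min_width=13, slack=2)
Line 2: ['high', 'tomato'] (min_width=11, slack=4)
Line 3: ['walk', 'so', 'was'] (min_width=11, slack=4)
Line 4: ['content', 'dirty'] (min_width=13, slack=2)
Line 5: ['adventures'] (min_width=10, slack=5)

Answer: 2 2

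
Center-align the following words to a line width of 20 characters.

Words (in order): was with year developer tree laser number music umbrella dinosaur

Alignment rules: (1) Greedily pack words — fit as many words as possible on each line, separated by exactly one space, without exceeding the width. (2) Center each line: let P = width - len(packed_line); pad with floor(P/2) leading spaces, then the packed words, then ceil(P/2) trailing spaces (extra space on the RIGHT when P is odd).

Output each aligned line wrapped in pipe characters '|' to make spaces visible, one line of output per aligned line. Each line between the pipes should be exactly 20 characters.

Line 1: ['was', 'with', 'year'] (min_width=13, slack=7)
Line 2: ['developer', 'tree', 'laser'] (min_width=20, slack=0)
Line 3: ['number', 'music'] (min_width=12, slack=8)
Line 4: ['umbrella', 'dinosaur'] (min_width=17, slack=3)

Answer: |   was with year    |
|developer tree laser|
|    number music    |
| umbrella dinosaur  |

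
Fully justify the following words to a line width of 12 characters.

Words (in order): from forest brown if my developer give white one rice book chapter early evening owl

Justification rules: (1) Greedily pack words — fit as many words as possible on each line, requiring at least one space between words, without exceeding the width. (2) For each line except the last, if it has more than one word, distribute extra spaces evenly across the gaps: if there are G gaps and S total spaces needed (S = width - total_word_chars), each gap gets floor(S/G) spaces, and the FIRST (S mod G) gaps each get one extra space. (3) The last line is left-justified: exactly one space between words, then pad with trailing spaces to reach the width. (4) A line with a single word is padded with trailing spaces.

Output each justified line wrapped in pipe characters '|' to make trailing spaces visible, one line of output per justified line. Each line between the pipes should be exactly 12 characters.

Answer: |from  forest|
|brown  if my|
|developer   |
|give   white|
|one     rice|
|book chapter|
|early       |
|evening owl |

Derivation:
Line 1: ['from', 'forest'] (min_width=11, slack=1)
Line 2: ['brown', 'if', 'my'] (min_width=11, slack=1)
Line 3: ['developer'] (min_width=9, slack=3)
Line 4: ['give', 'white'] (min_width=10, slack=2)
Line 5: ['one', 'rice'] (min_width=8, slack=4)
Line 6: ['book', 'chapter'] (min_width=12, slack=0)
Line 7: ['early'] (min_width=5, slack=7)
Line 8: ['evening', 'owl'] (min_width=11, slack=1)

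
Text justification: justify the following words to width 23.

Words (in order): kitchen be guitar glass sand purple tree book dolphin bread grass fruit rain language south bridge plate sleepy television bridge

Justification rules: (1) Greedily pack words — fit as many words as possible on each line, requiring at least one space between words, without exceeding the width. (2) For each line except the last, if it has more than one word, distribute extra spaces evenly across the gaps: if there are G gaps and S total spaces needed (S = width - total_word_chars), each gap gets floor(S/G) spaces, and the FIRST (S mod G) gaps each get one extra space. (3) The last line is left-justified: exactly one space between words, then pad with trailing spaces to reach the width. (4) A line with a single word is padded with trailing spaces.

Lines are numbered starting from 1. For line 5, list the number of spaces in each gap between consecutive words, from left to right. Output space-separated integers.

Line 1: ['kitchen', 'be', 'guitar', 'glass'] (min_width=23, slack=0)
Line 2: ['sand', 'purple', 'tree', 'book'] (min_width=21, slack=2)
Line 3: ['dolphin', 'bread', 'grass'] (min_width=19, slack=4)
Line 4: ['fruit', 'rain', 'language'] (min_width=19, slack=4)
Line 5: ['south', 'bridge', 'plate'] (min_width=18, slack=5)
Line 6: ['sleepy', 'television'] (min_width=17, slack=6)
Line 7: ['bridge'] (min_width=6, slack=17)

Answer: 4 3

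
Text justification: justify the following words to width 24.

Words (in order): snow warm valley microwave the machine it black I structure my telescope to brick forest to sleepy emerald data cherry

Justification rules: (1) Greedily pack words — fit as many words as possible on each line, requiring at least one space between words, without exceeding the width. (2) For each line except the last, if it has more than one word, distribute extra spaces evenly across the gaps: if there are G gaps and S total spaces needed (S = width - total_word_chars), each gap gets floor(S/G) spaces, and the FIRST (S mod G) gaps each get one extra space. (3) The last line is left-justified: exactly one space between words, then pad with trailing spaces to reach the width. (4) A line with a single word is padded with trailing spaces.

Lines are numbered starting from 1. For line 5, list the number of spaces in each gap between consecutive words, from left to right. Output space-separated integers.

Answer: 1 1 1

Derivation:
Line 1: ['snow', 'warm', 'valley'] (min_width=16, slack=8)
Line 2: ['microwave', 'the', 'machine', 'it'] (min_width=24, slack=0)
Line 3: ['black', 'I', 'structure', 'my'] (min_width=20, slack=4)
Line 4: ['telescope', 'to', 'brick'] (min_width=18, slack=6)
Line 5: ['forest', 'to', 'sleepy', 'emerald'] (min_width=24, slack=0)
Line 6: ['data', 'cherry'] (min_width=11, slack=13)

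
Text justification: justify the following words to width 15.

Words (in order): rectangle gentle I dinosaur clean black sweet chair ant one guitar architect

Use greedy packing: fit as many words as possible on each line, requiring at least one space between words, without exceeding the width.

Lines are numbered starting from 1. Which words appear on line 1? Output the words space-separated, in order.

Answer: rectangle

Derivation:
Line 1: ['rectangle'] (min_width=9, slack=6)
Line 2: ['gentle', 'I'] (min_width=8, slack=7)
Line 3: ['dinosaur', 'clean'] (min_width=14, slack=1)
Line 4: ['black', 'sweet'] (min_width=11, slack=4)
Line 5: ['chair', 'ant', 'one'] (min_width=13, slack=2)
Line 6: ['guitar'] (min_width=6, slack=9)
Line 7: ['architect'] (min_width=9, slack=6)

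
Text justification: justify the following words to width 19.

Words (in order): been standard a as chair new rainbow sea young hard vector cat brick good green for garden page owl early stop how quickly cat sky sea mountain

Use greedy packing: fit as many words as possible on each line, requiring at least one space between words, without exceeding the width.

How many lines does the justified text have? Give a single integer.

Line 1: ['been', 'standard', 'a', 'as'] (min_width=18, slack=1)
Line 2: ['chair', 'new', 'rainbow'] (min_width=17, slack=2)
Line 3: ['sea', 'young', 'hard'] (min_width=14, slack=5)
Line 4: ['vector', 'cat', 'brick'] (min_width=16, slack=3)
Line 5: ['good', 'green', 'for'] (min_width=14, slack=5)
Line 6: ['garden', 'page', 'owl'] (min_width=15, slack=4)
Line 7: ['early', 'stop', 'how'] (min_width=14, slack=5)
Line 8: ['quickly', 'cat', 'sky', 'sea'] (min_width=19, slack=0)
Line 9: ['mountain'] (min_width=8, slack=11)
Total lines: 9

Answer: 9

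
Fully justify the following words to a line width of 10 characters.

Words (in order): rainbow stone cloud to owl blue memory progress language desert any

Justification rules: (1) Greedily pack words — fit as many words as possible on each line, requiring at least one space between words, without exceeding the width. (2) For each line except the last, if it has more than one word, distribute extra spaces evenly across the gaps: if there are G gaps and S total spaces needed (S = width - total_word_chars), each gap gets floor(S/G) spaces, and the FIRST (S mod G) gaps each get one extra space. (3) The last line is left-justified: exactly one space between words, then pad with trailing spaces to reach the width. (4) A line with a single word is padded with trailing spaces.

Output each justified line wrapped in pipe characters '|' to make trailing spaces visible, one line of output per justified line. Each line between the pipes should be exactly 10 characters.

Line 1: ['rainbow'] (min_width=7, slack=3)
Line 2: ['stone'] (min_width=5, slack=5)
Line 3: ['cloud', 'to'] (min_width=8, slack=2)
Line 4: ['owl', 'blue'] (min_width=8, slack=2)
Line 5: ['memory'] (min_width=6, slack=4)
Line 6: ['progress'] (min_width=8, slack=2)
Line 7: ['language'] (min_width=8, slack=2)
Line 8: ['desert', 'any'] (min_width=10, slack=0)

Answer: |rainbow   |
|stone     |
|cloud   to|
|owl   blue|
|memory    |
|progress  |
|language  |
|desert any|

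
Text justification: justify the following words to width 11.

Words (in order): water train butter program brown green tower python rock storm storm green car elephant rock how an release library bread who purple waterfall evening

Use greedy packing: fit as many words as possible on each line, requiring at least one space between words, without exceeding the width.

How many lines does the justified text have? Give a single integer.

Answer: 16

Derivation:
Line 1: ['water', 'train'] (min_width=11, slack=0)
Line 2: ['butter'] (min_width=6, slack=5)
Line 3: ['program'] (min_width=7, slack=4)
Line 4: ['brown', 'green'] (min_width=11, slack=0)
Line 5: ['tower'] (min_width=5, slack=6)
Line 6: ['python', 'rock'] (min_width=11, slack=0)
Line 7: ['storm', 'storm'] (min_width=11, slack=0)
Line 8: ['green', 'car'] (min_width=9, slack=2)
Line 9: ['elephant'] (min_width=8, slack=3)
Line 10: ['rock', 'how', 'an'] (min_width=11, slack=0)
Line 11: ['release'] (min_width=7, slack=4)
Line 12: ['library'] (min_width=7, slack=4)
Line 13: ['bread', 'who'] (min_width=9, slack=2)
Line 14: ['purple'] (min_width=6, slack=5)
Line 15: ['waterfall'] (min_width=9, slack=2)
Line 16: ['evening'] (min_width=7, slack=4)
Total lines: 16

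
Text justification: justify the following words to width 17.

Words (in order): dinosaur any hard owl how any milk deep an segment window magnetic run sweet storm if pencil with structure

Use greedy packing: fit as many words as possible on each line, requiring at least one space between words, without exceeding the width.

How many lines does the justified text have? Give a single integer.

Answer: 7

Derivation:
Line 1: ['dinosaur', 'any', 'hard'] (min_width=17, slack=0)
Line 2: ['owl', 'how', 'any', 'milk'] (min_width=16, slack=1)
Line 3: ['deep', 'an', 'segment'] (min_width=15, slack=2)
Line 4: ['window', 'magnetic'] (min_width=15, slack=2)
Line 5: ['run', 'sweet', 'storm'] (min_width=15, slack=2)
Line 6: ['if', 'pencil', 'with'] (min_width=14, slack=3)
Line 7: ['structure'] (min_width=9, slack=8)
Total lines: 7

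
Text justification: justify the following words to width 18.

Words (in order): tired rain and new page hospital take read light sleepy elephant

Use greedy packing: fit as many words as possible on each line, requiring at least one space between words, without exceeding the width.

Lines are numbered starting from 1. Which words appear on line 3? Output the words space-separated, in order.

Line 1: ['tired', 'rain', 'and', 'new'] (min_width=18, slack=0)
Line 2: ['page', 'hospital', 'take'] (min_width=18, slack=0)
Line 3: ['read', 'light', 'sleepy'] (min_width=17, slack=1)
Line 4: ['elephant'] (min_width=8, slack=10)

Answer: read light sleepy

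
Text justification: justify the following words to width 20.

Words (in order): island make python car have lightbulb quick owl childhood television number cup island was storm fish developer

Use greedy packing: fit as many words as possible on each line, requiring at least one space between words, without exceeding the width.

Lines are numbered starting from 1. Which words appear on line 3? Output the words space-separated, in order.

Line 1: ['island', 'make', 'python'] (min_width=18, slack=2)
Line 2: ['car', 'have', 'lightbulb'] (min_width=18, slack=2)
Line 3: ['quick', 'owl', 'childhood'] (min_width=19, slack=1)
Line 4: ['television', 'number'] (min_width=17, slack=3)
Line 5: ['cup', 'island', 'was', 'storm'] (min_width=20, slack=0)
Line 6: ['fish', 'developer'] (min_width=14, slack=6)

Answer: quick owl childhood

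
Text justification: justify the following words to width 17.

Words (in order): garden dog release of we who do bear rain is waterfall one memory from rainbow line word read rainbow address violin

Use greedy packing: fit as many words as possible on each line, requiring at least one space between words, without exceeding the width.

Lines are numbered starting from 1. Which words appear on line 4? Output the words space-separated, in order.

Answer: waterfall one

Derivation:
Line 1: ['garden', 'dog'] (min_width=10, slack=7)
Line 2: ['release', 'of', 'we', 'who'] (min_width=17, slack=0)
Line 3: ['do', 'bear', 'rain', 'is'] (min_width=15, slack=2)
Line 4: ['waterfall', 'one'] (min_width=13, slack=4)
Line 5: ['memory', 'from'] (min_width=11, slack=6)
Line 6: ['rainbow', 'line', 'word'] (min_width=17, slack=0)
Line 7: ['read', 'rainbow'] (min_width=12, slack=5)
Line 8: ['address', 'violin'] (min_width=14, slack=3)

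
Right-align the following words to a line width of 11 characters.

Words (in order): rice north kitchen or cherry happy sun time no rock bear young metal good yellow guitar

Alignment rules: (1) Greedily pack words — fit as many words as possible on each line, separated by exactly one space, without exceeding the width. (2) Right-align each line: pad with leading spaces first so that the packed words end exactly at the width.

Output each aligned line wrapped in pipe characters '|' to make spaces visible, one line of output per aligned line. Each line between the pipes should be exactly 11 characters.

Answer: | rice north|
| kitchen or|
|     cherry|
|  happy sun|
|    time no|
|  rock bear|
|young metal|
|good yellow|
|     guitar|

Derivation:
Line 1: ['rice', 'north'] (min_width=10, slack=1)
Line 2: ['kitchen', 'or'] (min_width=10, slack=1)
Line 3: ['cherry'] (min_width=6, slack=5)
Line 4: ['happy', 'sun'] (min_width=9, slack=2)
Line 5: ['time', 'no'] (min_width=7, slack=4)
Line 6: ['rock', 'bear'] (min_width=9, slack=2)
Line 7: ['young', 'metal'] (min_width=11, slack=0)
Line 8: ['good', 'yellow'] (min_width=11, slack=0)
Line 9: ['guitar'] (min_width=6, slack=5)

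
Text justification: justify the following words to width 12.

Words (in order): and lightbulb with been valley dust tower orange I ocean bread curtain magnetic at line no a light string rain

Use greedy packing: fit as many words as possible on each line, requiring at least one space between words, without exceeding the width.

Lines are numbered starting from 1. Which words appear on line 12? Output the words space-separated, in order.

Answer: rain

Derivation:
Line 1: ['and'] (min_width=3, slack=9)
Line 2: ['lightbulb'] (min_width=9, slack=3)
Line 3: ['with', 'been'] (min_width=9, slack=3)
Line 4: ['valley', 'dust'] (min_width=11, slack=1)
Line 5: ['tower', 'orange'] (min_width=12, slack=0)
Line 6: ['I', 'ocean'] (min_width=7, slack=5)
Line 7: ['bread'] (min_width=5, slack=7)
Line 8: ['curtain'] (min_width=7, slack=5)
Line 9: ['magnetic', 'at'] (min_width=11, slack=1)
Line 10: ['line', 'no', 'a'] (min_width=9, slack=3)
Line 11: ['light', 'string'] (min_width=12, slack=0)
Line 12: ['rain'] (min_width=4, slack=8)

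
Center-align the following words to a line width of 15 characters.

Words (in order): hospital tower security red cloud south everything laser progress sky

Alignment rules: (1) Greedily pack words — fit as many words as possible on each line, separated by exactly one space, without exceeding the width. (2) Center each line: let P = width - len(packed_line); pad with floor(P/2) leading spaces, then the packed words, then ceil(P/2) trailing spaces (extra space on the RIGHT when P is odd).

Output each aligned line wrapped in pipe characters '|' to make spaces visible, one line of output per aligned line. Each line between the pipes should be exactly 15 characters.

Answer: |hospital tower |
| security red  |
|  cloud south  |
|  everything   |
|laser progress |
|      sky      |

Derivation:
Line 1: ['hospital', 'tower'] (min_width=14, slack=1)
Line 2: ['security', 'red'] (min_width=12, slack=3)
Line 3: ['cloud', 'south'] (min_width=11, slack=4)
Line 4: ['everything'] (min_width=10, slack=5)
Line 5: ['laser', 'progress'] (min_width=14, slack=1)
Line 6: ['sky'] (min_width=3, slack=12)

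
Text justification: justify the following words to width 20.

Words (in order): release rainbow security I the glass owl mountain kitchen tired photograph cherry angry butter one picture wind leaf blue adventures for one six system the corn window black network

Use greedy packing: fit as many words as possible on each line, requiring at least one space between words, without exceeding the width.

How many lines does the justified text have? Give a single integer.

Answer: 10

Derivation:
Line 1: ['release', 'rainbow'] (min_width=15, slack=5)
Line 2: ['security', 'I', 'the', 'glass'] (min_width=20, slack=0)
Line 3: ['owl', 'mountain', 'kitchen'] (min_width=20, slack=0)
Line 4: ['tired', 'photograph'] (min_width=16, slack=4)
Line 5: ['cherry', 'angry', 'butter'] (min_width=19, slack=1)
Line 6: ['one', 'picture', 'wind'] (min_width=16, slack=4)
Line 7: ['leaf', 'blue', 'adventures'] (min_width=20, slack=0)
Line 8: ['for', 'one', 'six', 'system'] (min_width=18, slack=2)
Line 9: ['the', 'corn', 'window'] (min_width=15, slack=5)
Line 10: ['black', 'network'] (min_width=13, slack=7)
Total lines: 10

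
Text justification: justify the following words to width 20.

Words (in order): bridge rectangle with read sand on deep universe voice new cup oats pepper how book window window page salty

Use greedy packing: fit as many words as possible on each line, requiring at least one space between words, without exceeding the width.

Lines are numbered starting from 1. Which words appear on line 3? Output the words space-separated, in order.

Answer: deep universe voice

Derivation:
Line 1: ['bridge', 'rectangle'] (min_width=16, slack=4)
Line 2: ['with', 'read', 'sand', 'on'] (min_width=17, slack=3)
Line 3: ['deep', 'universe', 'voice'] (min_width=19, slack=1)
Line 4: ['new', 'cup', 'oats', 'pepper'] (min_width=19, slack=1)
Line 5: ['how', 'book', 'window'] (min_width=15, slack=5)
Line 6: ['window', 'page', 'salty'] (min_width=17, slack=3)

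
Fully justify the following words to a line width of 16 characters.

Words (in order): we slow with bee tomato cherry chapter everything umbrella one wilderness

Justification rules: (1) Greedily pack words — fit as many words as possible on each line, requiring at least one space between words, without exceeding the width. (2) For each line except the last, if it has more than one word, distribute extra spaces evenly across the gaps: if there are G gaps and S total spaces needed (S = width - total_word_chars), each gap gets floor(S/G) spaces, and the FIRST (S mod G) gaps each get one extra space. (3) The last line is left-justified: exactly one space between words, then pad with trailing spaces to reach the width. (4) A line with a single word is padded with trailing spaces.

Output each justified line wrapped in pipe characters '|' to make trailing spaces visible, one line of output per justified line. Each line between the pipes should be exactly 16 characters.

Answer: |we slow with bee|
|tomato    cherry|
|chapter         |
|everything      |
|umbrella     one|
|wilderness      |

Derivation:
Line 1: ['we', 'slow', 'with', 'bee'] (min_width=16, slack=0)
Line 2: ['tomato', 'cherry'] (min_width=13, slack=3)
Line 3: ['chapter'] (min_width=7, slack=9)
Line 4: ['everything'] (min_width=10, slack=6)
Line 5: ['umbrella', 'one'] (min_width=12, slack=4)
Line 6: ['wilderness'] (min_width=10, slack=6)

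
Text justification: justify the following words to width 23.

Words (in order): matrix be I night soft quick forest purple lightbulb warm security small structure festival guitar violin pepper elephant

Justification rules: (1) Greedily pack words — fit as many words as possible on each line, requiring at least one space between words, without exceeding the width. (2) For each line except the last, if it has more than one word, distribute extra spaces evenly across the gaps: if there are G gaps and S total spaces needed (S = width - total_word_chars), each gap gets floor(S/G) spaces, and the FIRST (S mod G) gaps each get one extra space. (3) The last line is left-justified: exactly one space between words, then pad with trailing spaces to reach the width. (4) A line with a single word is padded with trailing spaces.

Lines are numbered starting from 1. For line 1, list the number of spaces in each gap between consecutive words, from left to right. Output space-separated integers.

Answer: 2 1 1 1

Derivation:
Line 1: ['matrix', 'be', 'I', 'night', 'soft'] (min_width=22, slack=1)
Line 2: ['quick', 'forest', 'purple'] (min_width=19, slack=4)
Line 3: ['lightbulb', 'warm', 'security'] (min_width=23, slack=0)
Line 4: ['small', 'structure'] (min_width=15, slack=8)
Line 5: ['festival', 'guitar', 'violin'] (min_width=22, slack=1)
Line 6: ['pepper', 'elephant'] (min_width=15, slack=8)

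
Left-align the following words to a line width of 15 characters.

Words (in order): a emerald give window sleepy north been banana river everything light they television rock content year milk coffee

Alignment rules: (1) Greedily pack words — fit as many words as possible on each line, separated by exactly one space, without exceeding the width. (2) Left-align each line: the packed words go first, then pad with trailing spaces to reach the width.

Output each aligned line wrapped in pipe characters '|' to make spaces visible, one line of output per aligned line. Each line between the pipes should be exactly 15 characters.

Line 1: ['a', 'emerald', 'give'] (min_width=14, slack=1)
Line 2: ['window', 'sleepy'] (min_width=13, slack=2)
Line 3: ['north', 'been'] (min_width=10, slack=5)
Line 4: ['banana', 'river'] (min_width=12, slack=3)
Line 5: ['everything'] (min_width=10, slack=5)
Line 6: ['light', 'they'] (min_width=10, slack=5)
Line 7: ['television', 'rock'] (min_width=15, slack=0)
Line 8: ['content', 'year'] (min_width=12, slack=3)
Line 9: ['milk', 'coffee'] (min_width=11, slack=4)

Answer: |a emerald give |
|window sleepy  |
|north been     |
|banana river   |
|everything     |
|light they     |
|television rock|
|content year   |
|milk coffee    |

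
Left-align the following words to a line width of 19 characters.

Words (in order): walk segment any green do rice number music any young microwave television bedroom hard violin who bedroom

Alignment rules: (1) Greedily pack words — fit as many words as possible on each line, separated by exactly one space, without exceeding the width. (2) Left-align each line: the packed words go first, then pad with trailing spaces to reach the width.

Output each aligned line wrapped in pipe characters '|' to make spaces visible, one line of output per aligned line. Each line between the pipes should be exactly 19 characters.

Line 1: ['walk', 'segment', 'any'] (min_width=16, slack=3)
Line 2: ['green', 'do', 'rice'] (min_width=13, slack=6)
Line 3: ['number', 'music', 'any'] (min_width=16, slack=3)
Line 4: ['young', 'microwave'] (min_width=15, slack=4)
Line 5: ['television', 'bedroom'] (min_width=18, slack=1)
Line 6: ['hard', 'violin', 'who'] (min_width=15, slack=4)
Line 7: ['bedroom'] (min_width=7, slack=12)

Answer: |walk segment any   |
|green do rice      |
|number music any   |
|young microwave    |
|television bedroom |
|hard violin who    |
|bedroom            |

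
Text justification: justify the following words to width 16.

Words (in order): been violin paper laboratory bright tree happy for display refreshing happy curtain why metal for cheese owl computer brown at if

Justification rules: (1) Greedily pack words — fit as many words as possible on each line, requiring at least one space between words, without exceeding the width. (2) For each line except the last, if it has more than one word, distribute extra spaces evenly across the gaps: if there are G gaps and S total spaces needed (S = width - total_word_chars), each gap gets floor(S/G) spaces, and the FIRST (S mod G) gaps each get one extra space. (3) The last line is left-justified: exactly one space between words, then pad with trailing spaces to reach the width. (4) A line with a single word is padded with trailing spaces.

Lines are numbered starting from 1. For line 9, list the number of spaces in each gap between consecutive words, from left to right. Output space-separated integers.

Line 1: ['been', 'violin'] (min_width=11, slack=5)
Line 2: ['paper', 'laboratory'] (min_width=16, slack=0)
Line 3: ['bright', 'tree'] (min_width=11, slack=5)
Line 4: ['happy', 'for'] (min_width=9, slack=7)
Line 5: ['display'] (min_width=7, slack=9)
Line 6: ['refreshing', 'happy'] (min_width=16, slack=0)
Line 7: ['curtain', 'why'] (min_width=11, slack=5)
Line 8: ['metal', 'for', 'cheese'] (min_width=16, slack=0)
Line 9: ['owl', 'computer'] (min_width=12, slack=4)
Line 10: ['brown', 'at', 'if'] (min_width=11, slack=5)

Answer: 5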